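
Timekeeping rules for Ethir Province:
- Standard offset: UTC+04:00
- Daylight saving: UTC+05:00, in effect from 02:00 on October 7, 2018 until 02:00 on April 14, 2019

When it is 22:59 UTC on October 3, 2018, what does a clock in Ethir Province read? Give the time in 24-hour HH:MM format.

02:59

At the standard offset (UTC+04:00), 22:59 UTC + 4h = 02:59 Ethir Province standard time (rolling into the next day, 4 October 2018).
The standard-time date in Ethir Province, October 4, 2018, does not fall between 7 October 2018 and 14 April 2019, so daylight saving is not in effect and Ethir Province is at UTC+04:00.
22:59 UTC + 4h = 02:59 local (rolling into the next day, 4 October 2018).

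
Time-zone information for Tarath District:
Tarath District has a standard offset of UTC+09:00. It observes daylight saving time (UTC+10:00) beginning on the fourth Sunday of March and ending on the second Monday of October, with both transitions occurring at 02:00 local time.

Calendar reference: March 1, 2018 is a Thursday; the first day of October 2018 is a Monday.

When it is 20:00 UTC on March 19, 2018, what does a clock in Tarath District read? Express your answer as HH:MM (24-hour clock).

05:00

1 March 2018 is a Thursday, so the first Sunday is March 4 and the fourth is March 25.
1 October 2018 is a Monday, so the first Monday is October 1 and the second is October 8.
At the standard offset (UTC+09:00), 20:00 UTC + 9h = 05:00 Tarath District standard time (rolling into the next day, 20 March 2018).
Daylight saving runs 25 March – 8 October; the standard-time date in Tarath District, March 20, 2018, is outside that window, so Tarath District is on standard time at UTC+09:00.
20:00 UTC + 9h = 05:00 local (rolling into the next day, 20 March 2018).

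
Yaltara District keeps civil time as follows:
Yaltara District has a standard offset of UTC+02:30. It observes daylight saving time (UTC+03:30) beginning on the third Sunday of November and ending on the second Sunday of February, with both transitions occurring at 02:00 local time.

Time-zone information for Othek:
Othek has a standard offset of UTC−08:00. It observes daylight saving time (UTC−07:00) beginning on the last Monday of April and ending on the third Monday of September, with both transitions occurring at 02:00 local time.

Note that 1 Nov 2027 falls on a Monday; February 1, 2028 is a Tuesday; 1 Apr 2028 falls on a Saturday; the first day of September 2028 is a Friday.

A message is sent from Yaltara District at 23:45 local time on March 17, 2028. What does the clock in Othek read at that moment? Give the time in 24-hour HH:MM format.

1 November 2027 is a Monday, so the first Sunday is November 7 and the third is November 21.
1 February 2028 is a Tuesday, so the first Sunday is February 6 and the second is February 13.
March 17, 2028 is outside the daylight-saving period (21 November 2027 – 13 February 2028), so Yaltara District is on standard time, UTC+02:30.
23:45 Yaltara District − 2h30m = 21:15 UTC.
1 April 2028 is a Saturday, so Mondays fall on 3, 10, 17, 24; the last is April 24.
1 September 2028 is a Friday, so the first Monday is September 4 and the third is September 18.
At the standard offset (UTC−08:00), 21:15 UTC − 8h = 13:15 Othek standard time.
The standard-time date in Othek, March 17, 2028, is outside the daylight-saving period (24 April – 18 September), so Othek is on standard time, UTC−08:00.
21:15 UTC − 8h = 13:15 Othek.

13:15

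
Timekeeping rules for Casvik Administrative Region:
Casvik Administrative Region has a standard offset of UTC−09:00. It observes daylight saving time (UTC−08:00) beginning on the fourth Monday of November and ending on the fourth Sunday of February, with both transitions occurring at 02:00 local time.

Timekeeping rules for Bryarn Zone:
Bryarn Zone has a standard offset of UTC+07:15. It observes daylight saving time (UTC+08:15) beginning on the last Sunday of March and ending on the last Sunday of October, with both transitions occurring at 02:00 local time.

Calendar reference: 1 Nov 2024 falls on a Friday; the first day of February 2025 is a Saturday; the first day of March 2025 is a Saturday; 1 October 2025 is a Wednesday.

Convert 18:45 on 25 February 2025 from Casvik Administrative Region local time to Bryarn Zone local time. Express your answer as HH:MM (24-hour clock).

11:00

1 November 2024 is a Friday, so the first Monday is November 4 and the fourth is November 25.
1 February 2025 is a Saturday, so the first Sunday is February 2 and the fourth is February 23.
Daylight saving runs 25 November 2024 – 23 February 2025; 25 February 2025 is outside that window, so Casvik Administrative Region is on standard time at UTC−09:00.
18:45 Casvik Administrative Region + 9h = 03:45 UTC (rolling into the next day, 26 February 2025).
1 March 2025 is a Saturday, so Sundays fall on 2, 9, 16, 23, 30; the last is March 30.
1 October 2025 is a Wednesday, so Sundays fall on 5, 12, 19, 26; the last is October 26.
At the standard offset (UTC+07:15), 03:45 UTC + 7h15m = 11:00 Bryarn Zone standard time.
The standard-time date in Bryarn Zone, 26 February 2025, does not fall between 30 March and 26 October, so daylight saving is not in effect and Bryarn Zone is at UTC+07:15.
03:45 UTC + 7h15m = 11:00 Bryarn Zone.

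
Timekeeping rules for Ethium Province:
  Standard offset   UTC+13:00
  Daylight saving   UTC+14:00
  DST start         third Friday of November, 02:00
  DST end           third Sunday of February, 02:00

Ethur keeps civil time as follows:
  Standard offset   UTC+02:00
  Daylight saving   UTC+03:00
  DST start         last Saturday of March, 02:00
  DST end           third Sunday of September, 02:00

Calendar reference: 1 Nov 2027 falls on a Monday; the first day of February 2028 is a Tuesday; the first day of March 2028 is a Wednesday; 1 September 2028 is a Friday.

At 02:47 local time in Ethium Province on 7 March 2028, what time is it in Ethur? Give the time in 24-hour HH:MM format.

1 November 2027 is a Monday, so the first Friday is November 5 and the third is November 19.
1 February 2028 is a Tuesday, so the first Sunday is February 6 and the third is February 20.
7 March 2028 does not fall between 19 November 2027 and 20 February 2028, so daylight saving is not in effect and Ethium Province is at UTC+13:00.
02:47 Ethium Province − 13h = 13:47 UTC (rolling into the previous day, 6 March 2028).
1 March 2028 is a Wednesday, so Saturdays fall on 4, 11, 18, 25; the last is March 25.
1 September 2028 is a Friday, so the first Sunday is September 3 and the third is September 17.
At the standard offset (UTC+02:00), 13:47 UTC + 2h = 15:47 Ethur standard time.
The standard-time date in Ethur, 6 March 2028, does not fall between 25 March and 17 September, so daylight saving is not in effect and Ethur is at UTC+02:00.
13:47 UTC + 2h = 15:47 Ethur.

15:47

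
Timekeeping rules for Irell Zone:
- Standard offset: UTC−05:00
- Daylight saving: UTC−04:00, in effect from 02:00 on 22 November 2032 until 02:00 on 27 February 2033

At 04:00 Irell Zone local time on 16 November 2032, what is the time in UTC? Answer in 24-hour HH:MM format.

09:00

16 November 2032 is outside the daylight-saving period (22 November 2032 – 27 February 2033), so Irell Zone is on standard time, UTC−05:00.
04:00 local + 5h = 09:00 UTC.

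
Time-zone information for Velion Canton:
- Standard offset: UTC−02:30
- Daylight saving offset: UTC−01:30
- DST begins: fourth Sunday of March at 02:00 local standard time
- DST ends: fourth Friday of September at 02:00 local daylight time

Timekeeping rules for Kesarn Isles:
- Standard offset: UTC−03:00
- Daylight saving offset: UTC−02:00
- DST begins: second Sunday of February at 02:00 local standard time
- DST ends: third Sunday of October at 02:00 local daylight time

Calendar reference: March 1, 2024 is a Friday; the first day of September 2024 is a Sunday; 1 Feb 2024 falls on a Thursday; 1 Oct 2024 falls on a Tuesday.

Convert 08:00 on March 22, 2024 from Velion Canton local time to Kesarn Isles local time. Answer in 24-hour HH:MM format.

08:30

1 March 2024 is a Friday, so the first Sunday is March 3 and the fourth is March 24.
1 September 2024 is a Sunday, so the first Friday is September 6 and the fourth is September 27.
March 22, 2024 does not fall between 24 March and 27 September, so daylight saving is not in effect and Velion Canton is at UTC−02:30.
08:00 Velion Canton + 2h30m = 10:30 UTC.
1 February 2024 is a Thursday, so the first Sunday is February 4 and the second is February 11.
1 October 2024 is a Tuesday, so the first Sunday is October 6 and the third is October 20.
At the standard offset (UTC−03:00), 10:30 UTC − 3h = 07:30 Kesarn Isles standard time.
The standard-time date in Kesarn Isles, March 22, 2024, falls between 11 February and 20 October, so daylight saving is in effect and Kesarn Isles is at UTC−02:00.
10:30 UTC − 2h = 08:30 Kesarn Isles.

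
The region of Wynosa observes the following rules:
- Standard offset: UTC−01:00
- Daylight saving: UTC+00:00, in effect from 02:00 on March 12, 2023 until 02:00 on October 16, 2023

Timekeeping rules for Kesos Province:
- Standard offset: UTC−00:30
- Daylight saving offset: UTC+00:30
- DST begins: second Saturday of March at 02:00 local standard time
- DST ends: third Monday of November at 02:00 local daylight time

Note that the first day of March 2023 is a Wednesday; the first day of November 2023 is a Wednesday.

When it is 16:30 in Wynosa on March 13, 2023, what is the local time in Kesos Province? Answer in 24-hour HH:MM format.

17:00

Daylight saving runs 12 March – 16 October; March 13, 2023 is inside that window, so Wynosa is at UTC+00:00.
16:30 Wynosa − 0h = 16:30 UTC.
1 March 2023 is a Wednesday, so the first Saturday is March 4 and the second is March 11.
1 November 2023 is a Wednesday, so the first Monday is November 6 and the third is November 20.
At the standard offset (UTC−00:30), 16:30 UTC − 0h30m = 16:00 Kesos Province standard time.
The standard-time date in Kesos Province, March 13, 2023, lies within the daylight-saving period (11 March – 20 November), so Kesos Province is on daylight time, UTC+00:30.
16:30 UTC + 0h30m = 17:00 Kesos Province.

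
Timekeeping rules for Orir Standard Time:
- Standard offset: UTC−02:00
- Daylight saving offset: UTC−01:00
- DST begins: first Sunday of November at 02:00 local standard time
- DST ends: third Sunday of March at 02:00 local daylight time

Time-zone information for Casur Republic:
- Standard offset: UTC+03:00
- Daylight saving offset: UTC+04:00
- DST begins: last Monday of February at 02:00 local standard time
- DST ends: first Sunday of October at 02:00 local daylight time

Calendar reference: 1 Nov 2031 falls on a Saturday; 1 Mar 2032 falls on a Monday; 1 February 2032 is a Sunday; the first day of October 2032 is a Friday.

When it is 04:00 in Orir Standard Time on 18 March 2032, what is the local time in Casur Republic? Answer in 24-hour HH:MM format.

1 November 2031 is a Saturday, so the first Sunday is November 2.
1 March 2032 is a Monday, so the first Sunday is March 7 and the third is March 21.
18 March 2032 falls between 2 November 2031 and 21 March 2032, so daylight saving is in effect and Orir Standard Time is at UTC−01:00.
04:00 Orir Standard Time + 1h = 05:00 UTC.
1 February 2032 is a Sunday, so Mondays fall on 2, 9, 16, 23; the last is February 23.
1 October 2032 is a Friday, so the first Sunday is October 3.
At the standard offset (UTC+03:00), 05:00 UTC + 3h = 08:00 Casur Republic standard time.
The standard-time date in Casur Republic, 18 March 2032, falls between 23 February and 3 October, so daylight saving is in effect and Casur Republic is at UTC+04:00.
05:00 UTC + 4h = 09:00 Casur Republic.

09:00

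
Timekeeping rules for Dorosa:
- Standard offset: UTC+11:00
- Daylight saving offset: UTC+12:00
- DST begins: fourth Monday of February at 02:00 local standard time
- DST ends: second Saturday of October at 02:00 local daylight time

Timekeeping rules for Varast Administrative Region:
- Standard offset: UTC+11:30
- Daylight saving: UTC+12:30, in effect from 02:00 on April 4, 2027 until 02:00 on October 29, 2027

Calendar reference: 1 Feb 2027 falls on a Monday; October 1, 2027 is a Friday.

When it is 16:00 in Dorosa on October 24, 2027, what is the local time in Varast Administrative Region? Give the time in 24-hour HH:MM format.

1 February 2027 is a Monday, so the first Monday is February 1 and the fourth is February 22.
1 October 2027 is a Friday, so the first Saturday is October 2 and the second is October 9.
October 24, 2027 does not fall between 22 February and 9 October, so daylight saving is not in effect and Dorosa is at UTC+11:00.
16:00 Dorosa − 11h = 05:00 UTC.
At the standard offset (UTC+11:30), 05:00 UTC + 11h30m = 16:30 Varast Administrative Region standard time.
The standard-time date in Varast Administrative Region, October 24, 2027, lies within the daylight-saving period (4 April – 29 October), so Varast Administrative Region is on daylight time, UTC+12:30.
05:00 UTC + 12h30m = 17:30 Varast Administrative Region.

17:30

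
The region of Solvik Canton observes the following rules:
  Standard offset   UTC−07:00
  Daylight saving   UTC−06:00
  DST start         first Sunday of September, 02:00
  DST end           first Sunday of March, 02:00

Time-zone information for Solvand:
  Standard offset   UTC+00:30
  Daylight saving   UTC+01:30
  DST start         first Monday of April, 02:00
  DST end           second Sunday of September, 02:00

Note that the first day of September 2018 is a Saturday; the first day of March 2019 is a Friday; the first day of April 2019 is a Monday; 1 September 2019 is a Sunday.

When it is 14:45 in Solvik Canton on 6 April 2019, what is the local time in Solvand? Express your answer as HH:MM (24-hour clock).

1 September 2018 is a Saturday, so the first Sunday is September 2.
1 March 2019 is a Friday, so the first Sunday is March 3.
Daylight saving runs 2 September 2018 – 3 March 2019; 6 April 2019 is outside that window, so Solvik Canton is on standard time at UTC−07:00.
14:45 Solvik Canton + 7h = 21:45 UTC.
1 April 2019 is a Monday, so the first Monday is April 1.
1 September 2019 is a Sunday, so the first Sunday is September 1 and the second is September 8.
At the standard offset (UTC+00:30), 21:45 UTC + 0h30m = 22:15 Solvand standard time.
The standard-time date in Solvand, 6 April 2019, lies within the daylight-saving period (1 April – 8 September), so Solvand is on daylight time, UTC+01:30.
21:45 UTC + 1h30m = 23:15 Solvand.

23:15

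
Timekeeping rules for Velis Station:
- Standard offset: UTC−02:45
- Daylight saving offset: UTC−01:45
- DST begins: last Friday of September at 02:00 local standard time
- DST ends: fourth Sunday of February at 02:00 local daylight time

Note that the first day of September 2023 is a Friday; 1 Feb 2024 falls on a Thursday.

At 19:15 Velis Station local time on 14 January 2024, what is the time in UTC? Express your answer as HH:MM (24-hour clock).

21:00

1 September 2023 is a Friday, so Fridays fall on 1, 8, 15, 22, 29; the last is September 29.
1 February 2024 is a Thursday, so the first Sunday is February 4 and the fourth is February 25.
14 January 2024 falls between 29 September 2023 and 25 February 2024, so daylight saving is in effect and Velis Station is at UTC−01:45.
19:15 local + 1h45m = 21:00 UTC.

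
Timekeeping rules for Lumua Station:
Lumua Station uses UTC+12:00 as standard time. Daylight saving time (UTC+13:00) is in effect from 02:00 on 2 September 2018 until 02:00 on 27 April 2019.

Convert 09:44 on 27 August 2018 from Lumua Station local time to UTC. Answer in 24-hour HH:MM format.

27 August 2018 does not fall between 2 September 2018 and 27 April 2019, so daylight saving is not in effect and Lumua Station is at UTC+12:00.
09:44 local − 12h = 21:44 UTC (rolling into the previous day, 26 August 2018).

21:44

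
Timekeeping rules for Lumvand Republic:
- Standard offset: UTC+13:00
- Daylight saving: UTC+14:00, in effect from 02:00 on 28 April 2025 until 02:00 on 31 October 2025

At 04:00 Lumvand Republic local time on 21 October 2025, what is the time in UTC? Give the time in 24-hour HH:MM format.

Daylight saving runs 28 April – 31 October; 21 October 2025 is inside that window, so Lumvand Republic is at UTC+14:00.
04:00 local − 14h = 14:00 UTC (rolling into the previous day, 20 October 2025).

14:00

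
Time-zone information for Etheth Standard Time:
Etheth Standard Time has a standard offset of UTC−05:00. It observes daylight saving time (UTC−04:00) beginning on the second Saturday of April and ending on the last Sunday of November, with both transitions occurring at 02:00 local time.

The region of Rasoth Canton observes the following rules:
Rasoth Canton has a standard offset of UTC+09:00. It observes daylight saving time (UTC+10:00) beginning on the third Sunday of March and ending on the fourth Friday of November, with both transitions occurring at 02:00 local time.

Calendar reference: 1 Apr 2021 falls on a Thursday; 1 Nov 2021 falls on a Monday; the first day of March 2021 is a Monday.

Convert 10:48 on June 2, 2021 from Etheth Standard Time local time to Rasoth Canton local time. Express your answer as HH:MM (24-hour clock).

00:48

1 April 2021 is a Thursday, so the first Saturday is April 3 and the second is April 10.
1 November 2021 is a Monday, so Sundays fall on 7, 14, 21, 28; the last is November 28.
June 2, 2021 falls between 10 April and 28 November, so daylight saving is in effect and Etheth Standard Time is at UTC−04:00.
10:48 Etheth Standard Time + 4h = 14:48 UTC.
1 March 2021 is a Monday, so the first Sunday is March 7 and the third is March 21.
1 November 2021 is a Monday, so the first Friday is November 5 and the fourth is November 26.
At the standard offset (UTC+09:00), 14:48 UTC + 9h = 23:48 Rasoth Canton standard time.
The standard-time date in Rasoth Canton, June 2, 2021, lies within the daylight-saving period (21 March – 26 November), so Rasoth Canton is on daylight time, UTC+10:00.
14:48 UTC + 10h = 00:48 Rasoth Canton (rolling into the next day, 3 June 2021).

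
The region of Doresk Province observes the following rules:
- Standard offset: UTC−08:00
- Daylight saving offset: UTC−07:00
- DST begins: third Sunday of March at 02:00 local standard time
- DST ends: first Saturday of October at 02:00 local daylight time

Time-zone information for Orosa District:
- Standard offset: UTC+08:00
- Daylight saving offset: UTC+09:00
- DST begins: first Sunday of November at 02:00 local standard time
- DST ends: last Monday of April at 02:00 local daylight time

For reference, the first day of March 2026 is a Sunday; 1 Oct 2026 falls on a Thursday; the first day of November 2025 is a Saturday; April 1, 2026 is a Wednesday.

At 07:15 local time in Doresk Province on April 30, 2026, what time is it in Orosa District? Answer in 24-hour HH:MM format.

1 March 2026 is a Sunday, so the first Sunday is March 1 and the third is March 15.
1 October 2026 is a Thursday, so the first Saturday is October 3.
April 30, 2026 falls between 15 March and 3 October, so daylight saving is in effect and Doresk Province is at UTC−07:00.
07:15 Doresk Province + 7h = 14:15 UTC.
1 November 2025 is a Saturday, so the first Sunday is November 2.
1 April 2026 is a Wednesday, so Mondays fall on 6, 13, 20, 27; the last is April 27.
At the standard offset (UTC+08:00), 14:15 UTC + 8h = 22:15 Orosa District standard time.
Daylight saving runs 2 November 2025 – 27 April 2026; the standard-time date in Orosa District, April 30, 2026, is outside that window, so Orosa District is on standard time at UTC+08:00.
14:15 UTC + 8h = 22:15 Orosa District.

22:15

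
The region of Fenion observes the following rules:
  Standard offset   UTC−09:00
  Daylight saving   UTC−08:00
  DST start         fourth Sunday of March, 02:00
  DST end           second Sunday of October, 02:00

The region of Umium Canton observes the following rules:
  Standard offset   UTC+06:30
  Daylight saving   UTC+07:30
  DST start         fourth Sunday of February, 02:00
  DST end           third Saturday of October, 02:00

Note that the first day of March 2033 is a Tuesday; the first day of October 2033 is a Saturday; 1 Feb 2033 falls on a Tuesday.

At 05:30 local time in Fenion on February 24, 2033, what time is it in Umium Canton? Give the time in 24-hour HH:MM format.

1 March 2033 is a Tuesday, so the first Sunday is March 6 and the fourth is March 27.
1 October 2033 is a Saturday, so the first Sunday is October 2 and the second is October 9.
February 24, 2033 is outside the daylight-saving period (27 March – 9 October), so Fenion is on standard time, UTC−09:00.
05:30 Fenion + 9h = 14:30 UTC.
1 February 2033 is a Tuesday, so the first Sunday is February 6 and the fourth is February 27.
1 October 2033 is a Saturday, so the first Saturday is October 1 and the third is October 15.
At the standard offset (UTC+06:30), 14:30 UTC + 6h30m = 21:00 Umium Canton standard time.
The standard-time date in Umium Canton, February 24, 2033, is outside the daylight-saving period (27 February – 15 October), so Umium Canton is on standard time, UTC+06:30.
14:30 UTC + 6h30m = 21:00 Umium Canton.

21:00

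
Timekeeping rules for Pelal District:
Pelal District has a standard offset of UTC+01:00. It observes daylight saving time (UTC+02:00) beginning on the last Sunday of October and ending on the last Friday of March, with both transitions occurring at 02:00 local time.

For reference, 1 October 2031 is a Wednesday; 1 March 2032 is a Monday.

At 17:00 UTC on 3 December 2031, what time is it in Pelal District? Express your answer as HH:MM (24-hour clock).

1 October 2031 is a Wednesday, so Sundays fall on 5, 12, 19, 26; the last is October 26.
1 March 2032 is a Monday, so Fridays fall on 5, 12, 19, 26; the last is March 26.
At the standard offset (UTC+01:00), 17:00 UTC + 1h = 18:00 Pelal District standard time.
Daylight saving runs 26 October 2031 – 26 March 2032; the standard-time date in Pelal District, 3 December 2031, is inside that window, so Pelal District is at UTC+02:00.
17:00 UTC + 2h = 19:00 local.

19:00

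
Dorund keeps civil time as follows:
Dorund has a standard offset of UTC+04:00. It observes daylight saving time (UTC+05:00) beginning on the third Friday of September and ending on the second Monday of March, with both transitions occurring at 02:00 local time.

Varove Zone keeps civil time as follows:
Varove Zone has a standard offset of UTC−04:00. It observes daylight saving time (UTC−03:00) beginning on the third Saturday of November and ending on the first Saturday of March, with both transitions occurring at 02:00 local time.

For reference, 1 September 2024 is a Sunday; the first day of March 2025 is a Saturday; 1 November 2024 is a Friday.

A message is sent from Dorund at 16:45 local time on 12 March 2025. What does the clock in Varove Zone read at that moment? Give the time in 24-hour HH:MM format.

1 September 2024 is a Sunday, so the first Friday is September 6 and the third is September 20.
1 March 2025 is a Saturday, so the first Monday is March 3 and the second is March 10.
12 March 2025 is outside the daylight-saving period (20 September 2024 – 10 March 2025), so Dorund is on standard time, UTC+04:00.
16:45 Dorund − 4h = 12:45 UTC.
1 November 2024 is a Friday, so the first Saturday is November 2 and the third is November 16.
1 March 2025 is a Saturday, so the first Saturday is March 1.
At the standard offset (UTC−04:00), 12:45 UTC − 4h = 08:45 Varove Zone standard time.
Daylight saving runs 16 November 2024 – 1 March 2025; the standard-time date in Varove Zone, 12 March 2025, is outside that window, so Varove Zone is on standard time at UTC−04:00.
12:45 UTC − 4h = 08:45 Varove Zone.

08:45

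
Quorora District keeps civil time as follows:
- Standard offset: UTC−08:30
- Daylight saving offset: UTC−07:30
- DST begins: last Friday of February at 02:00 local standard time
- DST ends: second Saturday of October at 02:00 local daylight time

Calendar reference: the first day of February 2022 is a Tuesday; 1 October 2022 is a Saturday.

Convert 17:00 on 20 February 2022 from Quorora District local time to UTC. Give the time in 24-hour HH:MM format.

1 February 2022 is a Tuesday, so Fridays fall on 4, 11, 18, 25; the last is February 25.
1 October 2022 is a Saturday, so the first Saturday is October 1 and the second is October 8.
20 February 2022 does not fall between 25 February and 8 October, so daylight saving is not in effect and Quorora District is at UTC−08:30.
17:00 local + 8h30m = 01:30 UTC (rolling into the next day, 21 February 2022).

01:30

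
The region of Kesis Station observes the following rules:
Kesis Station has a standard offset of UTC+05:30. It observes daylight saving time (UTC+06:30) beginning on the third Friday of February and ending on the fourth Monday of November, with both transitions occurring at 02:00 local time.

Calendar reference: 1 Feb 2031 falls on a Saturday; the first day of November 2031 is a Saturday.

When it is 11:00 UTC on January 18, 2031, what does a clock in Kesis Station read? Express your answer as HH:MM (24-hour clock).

1 February 2031 is a Saturday, so the first Friday is February 7 and the third is February 21.
1 November 2031 is a Saturday, so the first Monday is November 3 and the fourth is November 24.
At the standard offset (UTC+05:30), 11:00 UTC + 5h30m = 16:30 Kesis Station standard time.
Daylight saving runs 21 February – 24 November; the standard-time date in Kesis Station, January 18, 2031, is outside that window, so Kesis Station is on standard time at UTC+05:30.
11:00 UTC + 5h30m = 16:30 local.

16:30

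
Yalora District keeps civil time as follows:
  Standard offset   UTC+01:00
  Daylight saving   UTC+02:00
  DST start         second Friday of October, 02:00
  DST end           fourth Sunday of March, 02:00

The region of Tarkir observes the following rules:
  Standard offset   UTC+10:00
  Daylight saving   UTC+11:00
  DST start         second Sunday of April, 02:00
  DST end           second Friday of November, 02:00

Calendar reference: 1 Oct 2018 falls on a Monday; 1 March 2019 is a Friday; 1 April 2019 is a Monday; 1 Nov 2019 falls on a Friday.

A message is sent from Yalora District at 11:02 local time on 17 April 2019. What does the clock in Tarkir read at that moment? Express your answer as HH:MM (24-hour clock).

1 October 2018 is a Monday, so the first Friday is October 5 and the second is October 12.
1 March 2019 is a Friday, so the first Sunday is March 3 and the fourth is March 24.
17 April 2019 does not fall between 12 October 2018 and 24 March 2019, so daylight saving is not in effect and Yalora District is at UTC+01:00.
11:02 Yalora District − 1h = 10:02 UTC.
1 April 2019 is a Monday, so the first Sunday is April 7 and the second is April 14.
1 November 2019 is a Friday, so the first Friday is November 1 and the second is November 8.
At the standard offset (UTC+10:00), 10:02 UTC + 10h = 20:02 Tarkir standard time.
The standard-time date in Tarkir, 17 April 2019, lies within the daylight-saving period (14 April – 8 November), so Tarkir is on daylight time, UTC+11:00.
10:02 UTC + 11h = 21:02 Tarkir.

21:02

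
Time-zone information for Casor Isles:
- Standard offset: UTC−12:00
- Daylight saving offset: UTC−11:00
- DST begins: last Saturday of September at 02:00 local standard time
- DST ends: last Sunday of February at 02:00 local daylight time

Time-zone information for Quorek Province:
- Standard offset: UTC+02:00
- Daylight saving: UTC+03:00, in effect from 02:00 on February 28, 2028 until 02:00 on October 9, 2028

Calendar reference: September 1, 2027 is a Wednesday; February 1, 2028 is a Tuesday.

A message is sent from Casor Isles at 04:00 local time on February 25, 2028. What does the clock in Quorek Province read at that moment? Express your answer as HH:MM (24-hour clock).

17:00

1 September 2027 is a Wednesday, so Saturdays fall on 4, 11, 18, 25; the last is September 25.
1 February 2028 is a Tuesday, so Sundays fall on 6, 13, 20, 27; the last is February 27.
Daylight saving runs 25 September 2027 – 27 February 2028; February 25, 2028 is inside that window, so Casor Isles is at UTC−11:00.
04:00 Casor Isles + 11h = 15:00 UTC.
At the standard offset (UTC+02:00), 15:00 UTC + 2h = 17:00 Quorek Province standard time.
The standard-time date in Quorek Province, February 25, 2028, is outside the daylight-saving period (28 February – 9 October), so Quorek Province is on standard time, UTC+02:00.
15:00 UTC + 2h = 17:00 Quorek Province.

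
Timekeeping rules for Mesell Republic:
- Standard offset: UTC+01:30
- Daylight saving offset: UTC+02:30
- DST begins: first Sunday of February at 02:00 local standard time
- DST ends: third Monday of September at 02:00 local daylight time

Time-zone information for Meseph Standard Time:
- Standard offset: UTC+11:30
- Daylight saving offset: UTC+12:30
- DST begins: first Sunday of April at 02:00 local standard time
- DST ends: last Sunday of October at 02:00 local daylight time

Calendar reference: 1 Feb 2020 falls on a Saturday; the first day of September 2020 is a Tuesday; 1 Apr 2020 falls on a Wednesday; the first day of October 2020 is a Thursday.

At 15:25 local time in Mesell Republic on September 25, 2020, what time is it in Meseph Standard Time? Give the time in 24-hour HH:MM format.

1 February 2020 is a Saturday, so the first Sunday is February 2.
1 September 2020 is a Tuesday, so the first Monday is September 7 and the third is September 21.
September 25, 2020 is outside the daylight-saving period (2 February – 21 September), so Mesell Republic is on standard time, UTC+01:30.
15:25 Mesell Republic − 1h30m = 13:55 UTC.
1 April 2020 is a Wednesday, so the first Sunday is April 5.
1 October 2020 is a Thursday, so Sundays fall on 4, 11, 18, 25; the last is October 25.
At the standard offset (UTC+11:30), 13:55 UTC + 11h30m = 01:25 Meseph Standard Time standard time (rolling into the next day, 26 September 2020).
Daylight saving runs 5 April – 25 October; the standard-time date in Meseph Standard Time, September 26, 2020, is inside that window, so Meseph Standard Time is at UTC+12:30.
13:55 UTC + 12h30m = 02:25 Meseph Standard Time (rolling into the next day, 26 September 2020).

02:25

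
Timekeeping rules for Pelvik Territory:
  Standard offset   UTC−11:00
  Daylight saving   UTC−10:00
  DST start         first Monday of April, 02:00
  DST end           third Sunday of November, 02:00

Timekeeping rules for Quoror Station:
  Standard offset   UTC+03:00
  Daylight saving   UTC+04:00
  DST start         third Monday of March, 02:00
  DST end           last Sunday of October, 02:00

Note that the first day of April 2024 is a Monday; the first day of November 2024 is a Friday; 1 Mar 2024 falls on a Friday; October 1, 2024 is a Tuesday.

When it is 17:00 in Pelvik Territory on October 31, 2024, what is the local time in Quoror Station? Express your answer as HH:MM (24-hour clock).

06:00

1 April 2024 is a Monday, so the first Monday is April 1.
1 November 2024 is a Friday, so the first Sunday is November 3 and the third is November 17.
October 31, 2024 lies within the daylight-saving period (1 April – 17 November), so Pelvik Territory is on daylight time, UTC−10:00.
17:00 Pelvik Territory + 10h = 03:00 UTC (rolling into the next day, 1 November 2024).
1 March 2024 is a Friday, so the first Monday is March 4 and the third is March 18.
1 October 2024 is a Tuesday, so Sundays fall on 6, 13, 20, 27; the last is October 27.
At the standard offset (UTC+03:00), 03:00 UTC + 3h = 06:00 Quoror Station standard time.
The standard-time date in Quoror Station, November 1, 2024, does not fall between 18 March and 27 October, so daylight saving is not in effect and Quoror Station is at UTC+03:00.
03:00 UTC + 3h = 06:00 Quoror Station.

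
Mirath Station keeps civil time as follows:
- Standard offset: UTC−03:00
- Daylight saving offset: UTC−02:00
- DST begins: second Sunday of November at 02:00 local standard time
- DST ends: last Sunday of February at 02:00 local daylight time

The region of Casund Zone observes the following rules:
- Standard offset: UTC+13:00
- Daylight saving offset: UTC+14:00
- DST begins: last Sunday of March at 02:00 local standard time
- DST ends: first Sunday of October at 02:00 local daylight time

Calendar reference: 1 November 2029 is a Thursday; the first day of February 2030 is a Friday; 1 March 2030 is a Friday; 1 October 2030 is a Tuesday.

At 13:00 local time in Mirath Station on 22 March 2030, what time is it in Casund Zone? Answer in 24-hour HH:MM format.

1 November 2029 is a Thursday, so the first Sunday is November 4 and the second is November 11.
1 February 2030 is a Friday, so Sundays fall on 3, 10, 17, 24; the last is February 24.
22 March 2030 is outside the daylight-saving period (11 November 2029 – 24 February 2030), so Mirath Station is on standard time, UTC−03:00.
13:00 Mirath Station + 3h = 16:00 UTC.
1 March 2030 is a Friday, so Sundays fall on 3, 10, 17, 24, 31; the last is March 31.
1 October 2030 is a Tuesday, so the first Sunday is October 6.
At the standard offset (UTC+13:00), 16:00 UTC + 13h = 05:00 Casund Zone standard time (rolling into the next day, 23 March 2030).
The standard-time date in Casund Zone, 23 March 2030, does not fall between 31 March and 6 October, so daylight saving is not in effect and Casund Zone is at UTC+13:00.
16:00 UTC + 13h = 05:00 Casund Zone (rolling into the next day, 23 March 2030).

05:00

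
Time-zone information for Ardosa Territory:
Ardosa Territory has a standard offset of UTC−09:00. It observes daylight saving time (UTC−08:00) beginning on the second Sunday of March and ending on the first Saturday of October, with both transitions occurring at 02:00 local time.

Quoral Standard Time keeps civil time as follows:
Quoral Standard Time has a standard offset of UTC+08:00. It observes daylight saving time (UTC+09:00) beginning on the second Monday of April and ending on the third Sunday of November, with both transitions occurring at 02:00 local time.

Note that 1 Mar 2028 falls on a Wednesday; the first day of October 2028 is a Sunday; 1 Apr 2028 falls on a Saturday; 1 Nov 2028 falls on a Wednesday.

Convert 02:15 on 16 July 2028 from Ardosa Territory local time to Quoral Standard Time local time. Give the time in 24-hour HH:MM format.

1 March 2028 is a Wednesday, so the first Sunday is March 5 and the second is March 12.
1 October 2028 is a Sunday, so the first Saturday is October 7.
16 July 2028 lies within the daylight-saving period (12 March – 7 October), so Ardosa Territory is on daylight time, UTC−08:00.
02:15 Ardosa Territory + 8h = 10:15 UTC.
1 April 2028 is a Saturday, so the first Monday is April 3 and the second is April 10.
1 November 2028 is a Wednesday, so the first Sunday is November 5 and the third is November 19.
At the standard offset (UTC+08:00), 10:15 UTC + 8h = 18:15 Quoral Standard Time standard time.
The standard-time date in Quoral Standard Time, 16 July 2028, falls between 10 April and 19 November, so daylight saving is in effect and Quoral Standard Time is at UTC+09:00.
10:15 UTC + 9h = 19:15 Quoral Standard Time.

19:15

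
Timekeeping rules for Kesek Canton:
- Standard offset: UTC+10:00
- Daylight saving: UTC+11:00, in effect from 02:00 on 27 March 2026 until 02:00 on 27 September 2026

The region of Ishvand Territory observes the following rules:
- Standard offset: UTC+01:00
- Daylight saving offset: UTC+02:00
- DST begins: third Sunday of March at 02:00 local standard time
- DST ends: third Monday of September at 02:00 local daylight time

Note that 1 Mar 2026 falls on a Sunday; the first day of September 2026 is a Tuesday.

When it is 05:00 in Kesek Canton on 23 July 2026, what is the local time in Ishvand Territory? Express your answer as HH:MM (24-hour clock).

23 July 2026 lies within the daylight-saving period (27 March – 27 September), so Kesek Canton is on daylight time, UTC+11:00.
05:00 Kesek Canton − 11h = 18:00 UTC (rolling into the previous day, 22 July 2026).
1 March 2026 is a Sunday, so the first Sunday is March 1 and the third is March 15.
1 September 2026 is a Tuesday, so the first Monday is September 7 and the third is September 21.
At the standard offset (UTC+01:00), 18:00 UTC + 1h = 19:00 Ishvand Territory standard time.
The standard-time date in Ishvand Territory, 22 July 2026, lies within the daylight-saving period (15 March – 21 September), so Ishvand Territory is on daylight time, UTC+02:00.
18:00 UTC + 2h = 20:00 Ishvand Territory.

20:00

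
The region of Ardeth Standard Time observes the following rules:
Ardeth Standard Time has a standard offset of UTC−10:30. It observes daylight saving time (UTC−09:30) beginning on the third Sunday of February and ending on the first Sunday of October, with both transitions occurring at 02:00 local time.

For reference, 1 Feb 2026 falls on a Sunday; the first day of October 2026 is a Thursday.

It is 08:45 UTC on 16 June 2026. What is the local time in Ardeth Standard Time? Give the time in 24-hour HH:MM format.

23:15

1 February 2026 is a Sunday, so the first Sunday is February 1 and the third is February 15.
1 October 2026 is a Thursday, so the first Sunday is October 4.
At the standard offset (UTC−10:30), 08:45 UTC − 10h30m = 22:15 Ardeth Standard Time standard time (rolling into the previous day, 15 June 2026).
Daylight saving runs 15 February – 4 October; the standard-time date in Ardeth Standard Time, 15 June 2026, is inside that window, so Ardeth Standard Time is at UTC−09:30.
08:45 UTC − 9h30m = 23:15 local (rolling into the previous day, 15 June 2026).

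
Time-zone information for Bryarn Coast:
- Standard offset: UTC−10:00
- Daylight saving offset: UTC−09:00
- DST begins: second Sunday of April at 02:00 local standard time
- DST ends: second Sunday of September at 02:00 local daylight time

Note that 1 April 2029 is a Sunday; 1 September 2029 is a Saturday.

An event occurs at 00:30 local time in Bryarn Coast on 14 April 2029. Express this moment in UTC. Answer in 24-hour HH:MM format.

1 April 2029 is a Sunday, so the first Sunday is April 1 and the second is April 8.
1 September 2029 is a Saturday, so the first Sunday is September 2 and the second is September 9.
14 April 2029 lies within the daylight-saving period (8 April – 9 September), so Bryarn Coast is on daylight time, UTC−09:00.
00:30 local + 9h = 09:30 UTC.

09:30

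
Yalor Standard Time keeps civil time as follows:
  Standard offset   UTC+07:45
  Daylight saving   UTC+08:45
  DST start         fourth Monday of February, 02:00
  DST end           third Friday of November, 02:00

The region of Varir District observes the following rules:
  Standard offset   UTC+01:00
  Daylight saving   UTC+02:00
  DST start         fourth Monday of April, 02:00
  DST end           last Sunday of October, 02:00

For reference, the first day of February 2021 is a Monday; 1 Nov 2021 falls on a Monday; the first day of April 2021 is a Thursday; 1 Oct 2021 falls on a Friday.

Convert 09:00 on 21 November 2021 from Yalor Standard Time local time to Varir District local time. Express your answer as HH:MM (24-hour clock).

1 February 2021 is a Monday, so the first Monday is February 1 and the fourth is February 22.
1 November 2021 is a Monday, so the first Friday is November 5 and the third is November 19.
21 November 2021 does not fall between 22 February and 19 November, so daylight saving is not in effect and Yalor Standard Time is at UTC+07:45.
09:00 Yalor Standard Time − 7h45m = 01:15 UTC.
1 April 2021 is a Thursday, so the first Monday is April 5 and the fourth is April 26.
1 October 2021 is a Friday, so Sundays fall on 3, 10, 17, 24, 31; the last is October 31.
At the standard offset (UTC+01:00), 01:15 UTC + 1h = 02:15 Varir District standard time.
Daylight saving runs 26 April – 31 October; the standard-time date in Varir District, 21 November 2021, is outside that window, so Varir District is on standard time at UTC+01:00.
01:15 UTC + 1h = 02:15 Varir District.

02:15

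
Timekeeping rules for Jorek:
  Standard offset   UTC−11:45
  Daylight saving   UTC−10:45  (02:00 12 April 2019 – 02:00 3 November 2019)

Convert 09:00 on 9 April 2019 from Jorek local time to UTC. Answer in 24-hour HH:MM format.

20:45

Daylight saving runs 12 April – 3 November; 9 April 2019 is outside that window, so Jorek is on standard time at UTC−11:45.
09:00 local + 11h45m = 20:45 UTC.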